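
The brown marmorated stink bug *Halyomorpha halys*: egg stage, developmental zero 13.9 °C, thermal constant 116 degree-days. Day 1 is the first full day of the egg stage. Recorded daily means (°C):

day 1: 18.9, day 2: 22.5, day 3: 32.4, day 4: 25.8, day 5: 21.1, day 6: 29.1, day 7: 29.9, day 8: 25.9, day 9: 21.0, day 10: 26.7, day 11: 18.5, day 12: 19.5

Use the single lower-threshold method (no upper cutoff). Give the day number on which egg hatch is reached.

day 11

Daily DD above 13.9 °C: 5.0, 8.6, 18.5, 11.9, 7.2, 15.2, 16.0, 12.0, 7.1, 12.8, 4.6, 5.6.
Cumulative: 5.0, 13.6, 32.1, 44.0, 51.2, 66.4, 82.4, 94.4, 101.5, 114.3, 118.9, 124.5.
The total first reaches 116 DD on day 11.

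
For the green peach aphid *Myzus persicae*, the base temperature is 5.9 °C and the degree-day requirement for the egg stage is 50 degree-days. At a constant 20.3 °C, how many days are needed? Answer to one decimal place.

Daily accumulation = 20.3 − 5.9 = 14.4 DD/day.
Duration = 50 / 14.4 = 3.472 ≈ 3.5 days.

3.5 days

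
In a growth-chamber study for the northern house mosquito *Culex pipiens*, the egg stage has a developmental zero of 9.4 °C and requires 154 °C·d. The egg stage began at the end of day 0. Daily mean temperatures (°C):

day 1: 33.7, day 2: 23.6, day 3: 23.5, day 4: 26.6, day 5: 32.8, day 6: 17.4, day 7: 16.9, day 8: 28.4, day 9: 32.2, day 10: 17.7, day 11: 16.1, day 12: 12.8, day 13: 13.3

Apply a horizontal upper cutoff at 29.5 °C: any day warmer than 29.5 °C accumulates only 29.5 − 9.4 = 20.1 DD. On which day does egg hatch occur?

day 11

Daily DD above 9.4 °C (capped at 20.1): 20.1, 14.2, 14.1, 17.2, 20.1, 8.0, 7.5, 19.0, 20.1, 8.3, 6.7, 3.4, 3.9.
Cumulative: 20.1, 34.3, 48.4, 65.6, 85.7, 93.7, 101.2, 120.2, 140.3, 148.6, 155.3, 158.7, 162.6.
The total first reaches 154 DD on day 11.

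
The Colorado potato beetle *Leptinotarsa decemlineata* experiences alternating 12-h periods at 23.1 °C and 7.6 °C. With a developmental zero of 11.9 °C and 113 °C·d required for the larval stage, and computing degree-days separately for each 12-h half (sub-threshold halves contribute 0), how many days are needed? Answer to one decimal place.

Day half: max(0, 23.1 − 11.9) × 0.5 = 11.2 × 0.5 = 5.60 DD.
Night half: max(0, 7.6 − 11.9) × 0.5 = 0.0 × 0.5 = 0.00 DD.
Per 24 h: 5.60 DD/day.
Duration = 113 / 5.60 = 20.179 ≈ 20.2 days.

20.2 days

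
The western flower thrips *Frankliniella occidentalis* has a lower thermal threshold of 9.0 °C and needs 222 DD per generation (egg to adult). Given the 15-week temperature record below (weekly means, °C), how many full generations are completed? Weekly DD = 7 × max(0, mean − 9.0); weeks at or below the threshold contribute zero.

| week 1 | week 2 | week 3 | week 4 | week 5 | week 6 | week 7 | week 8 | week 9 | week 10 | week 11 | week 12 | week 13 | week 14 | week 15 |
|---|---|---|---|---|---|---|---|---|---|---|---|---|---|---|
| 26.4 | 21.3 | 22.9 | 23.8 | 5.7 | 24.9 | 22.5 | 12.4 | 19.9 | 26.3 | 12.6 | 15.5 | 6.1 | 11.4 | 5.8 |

Weekly DD (7 × max(0, T̄ − 9.0)): 121.8, 86.1, 97.3, 103.6, 0.0, 111.3, 94.5, 23.8, 76.3, 121.1, 25.2, 45.5, 0.0, 16.8, 0.0.
Season total = 923.3 DD.
Complete generations = ⌊923.3 / 222⌋ = 4.

4 generations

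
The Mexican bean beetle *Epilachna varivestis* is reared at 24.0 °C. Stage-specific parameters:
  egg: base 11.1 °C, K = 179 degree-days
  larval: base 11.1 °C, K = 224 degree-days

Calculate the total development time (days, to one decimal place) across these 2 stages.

egg: 179 / (24.0 − 11.1) = 179 / 12.9 = 13.876 d.
larval: 224 / (24.0 − 11.1) = 224 / 12.9 = 17.364 d.
Sum = 31.240 ≈ 31.2 days.

31.2 days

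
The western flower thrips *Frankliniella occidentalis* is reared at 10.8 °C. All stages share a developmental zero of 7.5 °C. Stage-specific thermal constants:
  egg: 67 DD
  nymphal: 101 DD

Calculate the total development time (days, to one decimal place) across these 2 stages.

Daily accumulation at 10.8 °C = 10.8 − 7.5 = 3.3 DD/day.
Total K = 67 + 101 = 168 DD.
Total duration = 168 / 3.3 = 50.909 ≈ 50.9 days.

50.9 days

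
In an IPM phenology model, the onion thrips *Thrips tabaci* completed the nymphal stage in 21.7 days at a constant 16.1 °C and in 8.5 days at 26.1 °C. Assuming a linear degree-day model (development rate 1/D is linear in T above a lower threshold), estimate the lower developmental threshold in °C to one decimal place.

Under the model K = D·(T − T_b), so D₁·(T₁ − T_b) = D₂·(T₂ − T_b).
21.7·(16.1 − T_b) = 8.5·(26.1 − T_b)
T_b = (21.7·16.1 − 8.5·26.1) / (21.7 − 8.5) = 127.52 / 13.2 = 9.661 °C ≈ 9.7 °C.

9.7 °C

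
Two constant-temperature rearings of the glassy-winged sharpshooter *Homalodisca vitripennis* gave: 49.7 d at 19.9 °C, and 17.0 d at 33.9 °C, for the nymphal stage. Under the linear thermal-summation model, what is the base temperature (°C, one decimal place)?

12.6 °C

Under the model K = D·(T − T_b), so D₁·(T₁ − T_b) = D₂·(T₂ − T_b).
49.7·(19.9 − T_b) = 17.0·(33.9 − T_b)
T_b = (49.7·19.9 − 17.0·33.9) / (49.7 − 17.0) = 412.73 / 32.7 = 12.622 °C ≈ 12.6 °C.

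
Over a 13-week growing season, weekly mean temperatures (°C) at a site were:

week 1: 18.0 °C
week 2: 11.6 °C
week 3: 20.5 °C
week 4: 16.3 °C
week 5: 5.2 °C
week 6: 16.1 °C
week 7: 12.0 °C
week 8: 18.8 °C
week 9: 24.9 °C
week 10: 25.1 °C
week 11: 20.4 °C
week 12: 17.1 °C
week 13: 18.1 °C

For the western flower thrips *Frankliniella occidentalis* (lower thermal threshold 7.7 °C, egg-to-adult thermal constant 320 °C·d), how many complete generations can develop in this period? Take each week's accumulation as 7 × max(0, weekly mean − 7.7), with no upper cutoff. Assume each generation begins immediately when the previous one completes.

Weekly DD (7 × max(0, T̄ − 7.7)): 72.1, 27.3, 89.6, 60.2, 0.0, 58.8, 30.1, 77.7, 120.4, 121.8, 88.9, 65.8, 72.8.
Season total = 885.5 DD.
Complete generations = ⌊885.5 / 320⌋ = 2.

2 generations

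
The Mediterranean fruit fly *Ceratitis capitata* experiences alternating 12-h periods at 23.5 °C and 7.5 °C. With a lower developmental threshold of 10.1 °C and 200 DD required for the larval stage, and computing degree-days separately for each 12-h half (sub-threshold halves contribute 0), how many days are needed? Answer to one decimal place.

Day half: max(0, 23.5 − 10.1) × 0.5 = 13.4 × 0.5 = 6.70 DD.
Night half: max(0, 7.5 − 10.1) × 0.5 = 0.0 × 0.5 = 0.00 DD.
Per 24 h: 6.70 DD/day.
Duration = 200 / 6.70 = 29.851 ≈ 29.9 days.

29.9 days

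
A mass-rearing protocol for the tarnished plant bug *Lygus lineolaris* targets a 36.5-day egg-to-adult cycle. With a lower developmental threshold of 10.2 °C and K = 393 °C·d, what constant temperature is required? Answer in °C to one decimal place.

21.0 °C

Required daily accumulation = 393 / 36.5 = 10.767 DD/day.
T = T_base + 10.767 = 10.2 + 10.767 = 20.967 ≈ 21.0 °C.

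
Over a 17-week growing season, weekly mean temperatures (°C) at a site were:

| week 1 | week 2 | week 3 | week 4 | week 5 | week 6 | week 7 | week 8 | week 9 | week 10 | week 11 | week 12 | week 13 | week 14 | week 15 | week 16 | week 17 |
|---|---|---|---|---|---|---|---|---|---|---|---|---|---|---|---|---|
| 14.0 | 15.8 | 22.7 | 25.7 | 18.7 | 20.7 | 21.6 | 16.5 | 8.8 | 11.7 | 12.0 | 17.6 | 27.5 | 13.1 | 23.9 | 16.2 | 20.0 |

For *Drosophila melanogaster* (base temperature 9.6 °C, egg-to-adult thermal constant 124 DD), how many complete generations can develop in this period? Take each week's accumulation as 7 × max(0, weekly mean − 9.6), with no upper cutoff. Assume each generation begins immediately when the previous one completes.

Weekly DD (7 × max(0, T̄ − 9.6)): 30.8, 43.4, 91.7, 112.7, 63.7, 77.7, 84.0, 48.3, 0.0, 14.7, 16.8, 56.0, 125.3, 24.5, 100.1, 46.2, 72.8.
Season total = 1008.7 DD.
Complete generations = ⌊1008.7 / 124⌋ = 8.

8 generations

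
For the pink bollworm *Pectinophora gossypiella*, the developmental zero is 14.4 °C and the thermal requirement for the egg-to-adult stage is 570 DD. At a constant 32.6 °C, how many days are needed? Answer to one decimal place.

31.3 days

Daily accumulation = 32.6 − 14.4 = 18.2 DD/day.
Duration = 570 / 18.2 = 31.319 ≈ 31.3 days.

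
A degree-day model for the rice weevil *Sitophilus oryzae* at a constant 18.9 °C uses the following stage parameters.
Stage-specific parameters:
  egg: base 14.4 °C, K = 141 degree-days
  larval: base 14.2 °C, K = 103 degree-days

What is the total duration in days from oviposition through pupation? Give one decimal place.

53.2 days

egg: 141 / (18.9 − 14.4) = 141 / 4.5 = 31.333 d.
larval: 103 / (18.9 − 14.2) = 103 / 4.7 = 21.915 d.
Sum = 53.248 ≈ 53.2 days.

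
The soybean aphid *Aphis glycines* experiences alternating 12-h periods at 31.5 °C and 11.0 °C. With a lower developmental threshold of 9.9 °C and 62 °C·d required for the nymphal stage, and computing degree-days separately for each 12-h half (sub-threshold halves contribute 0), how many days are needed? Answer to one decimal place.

5.5 days

Day half: max(0, 31.5 − 9.9) × 0.5 = 21.6 × 0.5 = 10.80 DD.
Night half: max(0, 11.0 − 9.9) × 0.5 = 1.1 × 0.5 = 0.55 DD.
Per 24 h: 11.35 DD/day.
Duration = 62 / 11.35 = 5.463 ≈ 5.5 days.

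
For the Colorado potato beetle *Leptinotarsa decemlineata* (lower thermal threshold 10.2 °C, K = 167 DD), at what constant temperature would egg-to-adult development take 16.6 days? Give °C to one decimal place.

20.3 °C

Required daily accumulation = 167 / 16.6 = 10.060 DD/day.
T = T_base + 10.060 = 10.2 + 10.060 = 20.260 ≈ 20.3 °C.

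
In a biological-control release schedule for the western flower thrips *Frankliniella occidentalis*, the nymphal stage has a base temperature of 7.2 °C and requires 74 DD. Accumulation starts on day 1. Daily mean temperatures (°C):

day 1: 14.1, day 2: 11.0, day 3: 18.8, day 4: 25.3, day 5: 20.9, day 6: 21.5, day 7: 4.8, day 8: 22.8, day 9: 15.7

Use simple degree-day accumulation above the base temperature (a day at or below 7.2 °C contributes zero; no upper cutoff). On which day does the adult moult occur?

day 8

Daily DD above 7.2 °C: 6.9, 3.8, 11.6, 18.1, 13.7, 14.3, 0.0, 15.6, 8.5.
Cumulative: 6.9, 10.7, 22.3, 40.4, 54.1, 68.4, 68.4, 84.0, 92.5.
The total first reaches 74 DD on day 8.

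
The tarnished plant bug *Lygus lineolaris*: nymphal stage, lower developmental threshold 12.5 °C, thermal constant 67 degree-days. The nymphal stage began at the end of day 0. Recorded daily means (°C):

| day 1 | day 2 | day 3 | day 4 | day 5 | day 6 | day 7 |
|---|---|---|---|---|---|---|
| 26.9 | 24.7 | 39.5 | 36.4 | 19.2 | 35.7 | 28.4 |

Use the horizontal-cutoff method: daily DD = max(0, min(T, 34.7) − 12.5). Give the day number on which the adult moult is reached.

day 4

Daily DD above 12.5 °C (capped at 22.2): 14.4, 12.2, 22.2, 22.2, 6.7, 22.2, 15.9.
Cumulative: 14.4, 26.6, 48.8, 71.0, 77.7, 99.9, 115.8.
The total first reaches 67 DD on day 4.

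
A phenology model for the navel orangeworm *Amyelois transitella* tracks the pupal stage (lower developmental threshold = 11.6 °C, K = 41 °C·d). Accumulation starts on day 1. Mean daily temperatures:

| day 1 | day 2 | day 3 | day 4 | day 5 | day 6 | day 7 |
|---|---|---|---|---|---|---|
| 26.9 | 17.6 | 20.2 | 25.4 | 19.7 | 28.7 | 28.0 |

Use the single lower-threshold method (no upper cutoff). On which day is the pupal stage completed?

day 4

Daily DD above 11.6 °C: 15.3, 6.0, 8.6, 13.8, 8.1, 17.1, 16.4.
Cumulative: 15.3, 21.3, 29.9, 43.7, 51.8, 68.9, 85.3.
The total first reaches 41 DD on day 4.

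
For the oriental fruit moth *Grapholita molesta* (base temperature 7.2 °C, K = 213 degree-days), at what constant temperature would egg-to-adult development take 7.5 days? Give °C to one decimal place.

Required daily accumulation = 213 / 7.5 = 28.400 DD/day.
T = T_base + 28.400 = 7.2 + 28.400 = 35.600 ≈ 35.6 °C.

35.6 °C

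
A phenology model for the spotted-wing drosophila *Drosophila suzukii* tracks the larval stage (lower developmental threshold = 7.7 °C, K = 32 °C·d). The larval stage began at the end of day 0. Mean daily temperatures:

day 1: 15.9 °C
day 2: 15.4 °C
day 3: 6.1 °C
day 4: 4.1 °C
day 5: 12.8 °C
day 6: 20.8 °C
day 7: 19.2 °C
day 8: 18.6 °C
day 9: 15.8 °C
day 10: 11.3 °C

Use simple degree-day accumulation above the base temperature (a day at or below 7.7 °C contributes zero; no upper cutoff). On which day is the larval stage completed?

Daily DD above 7.7 °C: 8.2, 7.7, 0.0, 0.0, 5.1, 13.1, 11.5, 10.9, 8.1, 3.6.
Cumulative: 8.2, 15.9, 15.9, 15.9, 21.0, 34.1, 45.6, 56.5, 64.6, 68.2.
The total first reaches 32 DD on day 6.

day 6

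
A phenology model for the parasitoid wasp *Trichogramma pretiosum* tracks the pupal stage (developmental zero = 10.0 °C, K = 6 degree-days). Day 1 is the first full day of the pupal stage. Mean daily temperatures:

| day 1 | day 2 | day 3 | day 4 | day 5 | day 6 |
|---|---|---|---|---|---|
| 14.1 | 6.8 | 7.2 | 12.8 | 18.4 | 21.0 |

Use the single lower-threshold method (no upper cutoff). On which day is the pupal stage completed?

day 4

Daily DD above 10.0 °C: 4.1, 0.0, 0.0, 2.8, 8.4, 11.0.
Cumulative: 4.1, 4.1, 4.1, 6.9, 15.3, 26.3.
The total first reaches 6 DD on day 4.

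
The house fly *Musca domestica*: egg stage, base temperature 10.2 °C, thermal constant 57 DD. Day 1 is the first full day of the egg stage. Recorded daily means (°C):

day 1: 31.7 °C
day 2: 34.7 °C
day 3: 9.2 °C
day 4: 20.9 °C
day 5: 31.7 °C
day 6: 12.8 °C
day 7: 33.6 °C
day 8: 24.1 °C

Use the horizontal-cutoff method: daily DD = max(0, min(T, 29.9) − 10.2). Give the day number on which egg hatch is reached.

Daily DD above 10.2 °C (capped at 19.7): 19.7, 19.7, 0.0, 10.7, 19.7, 2.6, 19.7, 13.9.
Cumulative: 19.7, 39.4, 39.4, 50.1, 69.8, 72.4, 92.1, 106.0.
The total first reaches 57 DD on day 5.

day 5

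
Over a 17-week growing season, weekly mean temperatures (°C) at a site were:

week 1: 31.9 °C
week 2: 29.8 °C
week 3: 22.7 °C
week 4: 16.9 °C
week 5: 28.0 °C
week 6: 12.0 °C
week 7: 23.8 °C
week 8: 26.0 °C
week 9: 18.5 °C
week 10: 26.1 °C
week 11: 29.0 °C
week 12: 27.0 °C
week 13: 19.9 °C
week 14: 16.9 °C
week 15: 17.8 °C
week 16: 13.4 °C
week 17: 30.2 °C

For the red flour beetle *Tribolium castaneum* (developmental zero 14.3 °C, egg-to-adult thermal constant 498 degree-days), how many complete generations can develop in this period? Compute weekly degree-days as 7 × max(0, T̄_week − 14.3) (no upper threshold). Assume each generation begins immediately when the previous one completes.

Weekly DD (7 × max(0, T̄ − 14.3)): 123.2, 108.5, 58.8, 18.2, 95.9, 0.0, 66.5, 81.9, 29.4, 82.6, 102.9, 88.9, 39.2, 18.2, 24.5, 0.0, 111.3.
Season total = 1050.0 DD.
Complete generations = ⌊1050.0 / 498⌋ = 2.

2 generations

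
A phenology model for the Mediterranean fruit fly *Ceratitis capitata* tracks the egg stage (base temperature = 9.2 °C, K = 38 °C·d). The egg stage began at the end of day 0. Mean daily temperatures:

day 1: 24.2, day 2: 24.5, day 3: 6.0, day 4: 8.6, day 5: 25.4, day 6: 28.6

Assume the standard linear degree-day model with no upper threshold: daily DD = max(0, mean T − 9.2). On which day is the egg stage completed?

Daily DD above 9.2 °C: 15.0, 15.3, 0.0, 0.0, 16.2, 19.4.
Cumulative: 15.0, 30.3, 30.3, 30.3, 46.5, 65.9.
The total first reaches 38 DD on day 5.

day 5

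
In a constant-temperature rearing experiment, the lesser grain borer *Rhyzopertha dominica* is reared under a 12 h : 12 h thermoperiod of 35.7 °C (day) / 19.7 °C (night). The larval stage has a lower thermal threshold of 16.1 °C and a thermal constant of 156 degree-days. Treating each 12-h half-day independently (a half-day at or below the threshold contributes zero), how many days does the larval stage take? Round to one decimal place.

Day half: max(0, 35.7 − 16.1) × 0.5 = 19.6 × 0.5 = 9.80 DD.
Night half: max(0, 19.7 − 16.1) × 0.5 = 3.6 × 0.5 = 1.80 DD.
Per 24 h: 11.60 DD/day.
Duration = 156 / 11.60 = 13.448 ≈ 13.4 days.

13.4 days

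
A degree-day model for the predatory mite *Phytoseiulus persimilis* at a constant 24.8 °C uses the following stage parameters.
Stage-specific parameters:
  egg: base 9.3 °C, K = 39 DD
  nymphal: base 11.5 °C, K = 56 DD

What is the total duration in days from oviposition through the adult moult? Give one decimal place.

6.7 days

egg: 39 / (24.8 − 9.3) = 39 / 15.5 = 2.516 d.
nymphal: 56 / (24.8 − 11.5) = 56 / 13.3 = 4.211 d.
Sum = 6.727 ≈ 6.7 days.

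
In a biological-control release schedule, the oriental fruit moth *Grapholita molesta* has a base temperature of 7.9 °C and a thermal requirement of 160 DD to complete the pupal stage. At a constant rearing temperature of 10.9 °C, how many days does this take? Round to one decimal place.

53.3 days

Daily accumulation = 10.9 − 7.9 = 3.0 DD/day.
Duration = 160 / 3.0 = 53.333 ≈ 53.3 days.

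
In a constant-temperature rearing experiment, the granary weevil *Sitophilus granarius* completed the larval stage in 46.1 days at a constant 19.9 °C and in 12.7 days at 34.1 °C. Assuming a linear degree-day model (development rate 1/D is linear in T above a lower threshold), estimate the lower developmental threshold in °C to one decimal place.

Under the model K = D·(T − T_b), so D₁·(T₁ − T_b) = D₂·(T₂ − T_b).
46.1·(19.9 − T_b) = 12.7·(34.1 − T_b)
T_b = (46.1·19.9 − 12.7·34.1) / (46.1 − 12.7) = 484.32 / 33.4 = 14.501 °C ≈ 14.5 °C.

14.5 °C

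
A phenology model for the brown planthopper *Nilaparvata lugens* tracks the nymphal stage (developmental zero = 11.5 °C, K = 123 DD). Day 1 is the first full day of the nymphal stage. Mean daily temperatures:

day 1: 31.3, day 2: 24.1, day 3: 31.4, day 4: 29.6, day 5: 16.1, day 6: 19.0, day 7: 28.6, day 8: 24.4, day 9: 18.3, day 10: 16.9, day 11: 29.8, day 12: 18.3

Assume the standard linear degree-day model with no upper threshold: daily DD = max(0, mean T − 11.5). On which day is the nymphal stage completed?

Daily DD above 11.5 °C: 19.8, 12.6, 19.9, 18.1, 4.6, 7.5, 17.1, 12.9, 6.8, 5.4, 18.3, 6.8.
Cumulative: 19.8, 32.4, 52.3, 70.4, 75.0, 82.5, 99.6, 112.5, 119.3, 124.7, 143.0, 149.8.
The total first reaches 123 DD on day 10.

day 10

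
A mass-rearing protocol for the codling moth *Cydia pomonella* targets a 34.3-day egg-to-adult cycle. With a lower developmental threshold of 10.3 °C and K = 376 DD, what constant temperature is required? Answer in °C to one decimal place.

Required daily accumulation = 376 / 34.3 = 10.962 DD/day.
T = T_base + 10.962 = 10.3 + 10.962 = 21.262 ≈ 21.3 °C.

21.3 °C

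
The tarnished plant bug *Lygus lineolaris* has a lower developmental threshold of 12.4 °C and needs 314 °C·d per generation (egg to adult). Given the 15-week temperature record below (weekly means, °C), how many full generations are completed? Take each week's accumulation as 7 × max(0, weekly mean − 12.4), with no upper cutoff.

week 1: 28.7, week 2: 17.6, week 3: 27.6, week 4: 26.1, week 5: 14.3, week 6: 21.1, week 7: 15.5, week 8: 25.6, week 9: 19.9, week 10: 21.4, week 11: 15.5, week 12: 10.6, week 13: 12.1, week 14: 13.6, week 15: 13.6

2 generations

Weekly DD (7 × max(0, T̄ − 12.4)): 114.1, 36.4, 106.4, 95.9, 13.3, 60.9, 21.7, 92.4, 52.5, 63.0, 21.7, 0.0, 0.0, 8.4, 8.4.
Season total = 695.1 DD.
Complete generations = ⌊695.1 / 314⌋ = 2.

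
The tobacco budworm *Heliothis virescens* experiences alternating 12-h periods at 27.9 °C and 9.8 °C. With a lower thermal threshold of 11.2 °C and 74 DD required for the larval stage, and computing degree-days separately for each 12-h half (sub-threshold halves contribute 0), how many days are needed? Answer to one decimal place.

Day half: max(0, 27.9 − 11.2) × 0.5 = 16.7 × 0.5 = 8.35 DD.
Night half: max(0, 9.8 − 11.2) × 0.5 = 0.0 × 0.5 = 0.00 DD.
Per 24 h: 8.35 DD/day.
Duration = 74 / 8.35 = 8.862 ≈ 8.9 days.

8.9 days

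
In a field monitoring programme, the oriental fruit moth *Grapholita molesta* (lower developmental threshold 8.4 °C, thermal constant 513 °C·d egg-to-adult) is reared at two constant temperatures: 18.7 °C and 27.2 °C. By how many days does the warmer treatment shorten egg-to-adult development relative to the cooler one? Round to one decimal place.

At 18.7 °C: 513 / (18.7 − 8.4) = 513 / 10.3 = 49.806 d.
At 27.2 °C: 513 / (27.2 − 8.4) = 513 / 18.8 = 27.287 d.
Difference = |49.806 − 27.287| = 22.519 ≈ 22.5 days.

22.5 days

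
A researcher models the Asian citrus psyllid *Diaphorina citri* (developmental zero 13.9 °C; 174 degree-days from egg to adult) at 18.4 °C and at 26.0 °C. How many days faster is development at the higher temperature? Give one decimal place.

24.3 days

At 18.4 °C: 174 / (18.4 − 13.9) = 174 / 4.5 = 38.667 d.
At 26.0 °C: 174 / (26.0 − 13.9) = 174 / 12.1 = 14.380 d.
Difference = |38.667 − 14.380| = 24.287 ≈ 24.3 days.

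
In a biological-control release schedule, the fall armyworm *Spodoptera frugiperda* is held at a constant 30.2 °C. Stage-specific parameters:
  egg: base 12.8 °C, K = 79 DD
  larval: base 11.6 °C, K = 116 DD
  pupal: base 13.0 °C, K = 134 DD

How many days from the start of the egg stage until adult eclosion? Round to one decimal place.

18.6 days

egg: 79 / (30.2 − 12.8) = 79 / 17.4 = 4.540 d.
larval: 116 / (30.2 − 11.6) = 116 / 18.6 = 6.237 d.
pupal: 134 / (30.2 − 13.0) = 134 / 17.2 = 7.791 d.
Sum = 18.567 ≈ 18.6 days.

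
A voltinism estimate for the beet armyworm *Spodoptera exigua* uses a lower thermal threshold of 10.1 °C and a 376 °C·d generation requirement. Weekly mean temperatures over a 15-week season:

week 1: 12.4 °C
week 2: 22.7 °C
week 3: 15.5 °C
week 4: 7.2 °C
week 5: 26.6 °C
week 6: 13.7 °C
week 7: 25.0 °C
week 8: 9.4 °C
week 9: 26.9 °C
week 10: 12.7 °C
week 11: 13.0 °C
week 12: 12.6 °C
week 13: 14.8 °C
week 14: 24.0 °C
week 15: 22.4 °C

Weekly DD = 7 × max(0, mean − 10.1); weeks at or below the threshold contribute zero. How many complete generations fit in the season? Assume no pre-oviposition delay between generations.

2 generations

Weekly DD (7 × max(0, T̄ − 10.1)): 16.1, 88.2, 37.8, 0.0, 115.5, 25.2, 104.3, 0.0, 117.6, 18.2, 20.3, 17.5, 32.9, 97.3, 86.1.
Season total = 777.0 DD.
Complete generations = ⌊777.0 / 376⌋ = 2.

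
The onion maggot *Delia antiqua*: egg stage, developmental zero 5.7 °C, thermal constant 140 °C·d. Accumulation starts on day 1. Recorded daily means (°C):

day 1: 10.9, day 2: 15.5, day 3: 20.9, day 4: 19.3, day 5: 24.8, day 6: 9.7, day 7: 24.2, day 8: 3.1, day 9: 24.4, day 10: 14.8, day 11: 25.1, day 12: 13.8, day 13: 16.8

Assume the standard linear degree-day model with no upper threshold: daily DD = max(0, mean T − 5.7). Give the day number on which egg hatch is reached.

day 12

Daily DD above 5.7 °C: 5.2, 9.8, 15.2, 13.6, 19.1, 4.0, 18.5, 0.0, 18.7, 9.1, 19.4, 8.1, 11.1.
Cumulative: 5.2, 15.0, 30.2, 43.8, 62.9, 66.9, 85.4, 85.4, 104.1, 113.2, 132.6, 140.7, 151.8.
The total first reaches 140 DD on day 12.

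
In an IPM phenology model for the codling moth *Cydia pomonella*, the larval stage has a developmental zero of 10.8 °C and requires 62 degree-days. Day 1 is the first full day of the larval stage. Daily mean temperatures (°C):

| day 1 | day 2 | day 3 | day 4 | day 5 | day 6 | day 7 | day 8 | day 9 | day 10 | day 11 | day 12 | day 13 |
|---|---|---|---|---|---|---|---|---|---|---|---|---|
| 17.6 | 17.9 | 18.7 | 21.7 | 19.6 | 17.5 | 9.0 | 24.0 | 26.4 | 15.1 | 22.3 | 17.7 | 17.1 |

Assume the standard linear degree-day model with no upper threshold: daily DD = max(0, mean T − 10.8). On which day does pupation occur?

Daily DD above 10.8 °C: 6.8, 7.1, 7.9, 10.9, 8.8, 6.7, 0.0, 13.2, 15.6, 4.3, 11.5, 6.9, 6.3.
Cumulative: 6.8, 13.9, 21.8, 32.7, 41.5, 48.2, 48.2, 61.4, 77.0, 81.3, 92.8, 99.7, 106.0.
The total first reaches 62 DD on day 9.

day 9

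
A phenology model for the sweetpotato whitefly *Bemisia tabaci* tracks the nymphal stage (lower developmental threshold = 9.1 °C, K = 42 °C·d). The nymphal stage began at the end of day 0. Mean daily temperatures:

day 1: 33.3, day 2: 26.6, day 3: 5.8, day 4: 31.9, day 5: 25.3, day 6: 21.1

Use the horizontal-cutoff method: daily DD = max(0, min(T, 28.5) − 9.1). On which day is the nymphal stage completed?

Daily DD above 9.1 °C (capped at 19.4): 19.4, 17.5, 0.0, 19.4, 16.2, 12.0.
Cumulative: 19.4, 36.9, 36.9, 56.3, 72.5, 84.5.
The total first reaches 42 DD on day 4.

day 4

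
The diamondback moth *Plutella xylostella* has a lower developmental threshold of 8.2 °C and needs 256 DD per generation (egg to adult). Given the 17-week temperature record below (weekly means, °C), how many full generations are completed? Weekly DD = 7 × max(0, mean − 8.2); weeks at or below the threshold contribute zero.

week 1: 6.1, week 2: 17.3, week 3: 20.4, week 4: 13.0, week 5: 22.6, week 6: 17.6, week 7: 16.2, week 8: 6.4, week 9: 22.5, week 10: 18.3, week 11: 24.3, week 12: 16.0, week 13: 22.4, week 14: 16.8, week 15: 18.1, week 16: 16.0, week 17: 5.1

4 generations

Weekly DD (7 × max(0, T̄ − 8.2)): 0.0, 63.7, 85.4, 33.6, 100.8, 65.8, 56.0, 0.0, 100.1, 70.7, 112.7, 54.6, 99.4, 60.2, 69.3, 54.6, 0.0.
Season total = 1026.9 DD.
Complete generations = ⌊1026.9 / 256⌋ = 4.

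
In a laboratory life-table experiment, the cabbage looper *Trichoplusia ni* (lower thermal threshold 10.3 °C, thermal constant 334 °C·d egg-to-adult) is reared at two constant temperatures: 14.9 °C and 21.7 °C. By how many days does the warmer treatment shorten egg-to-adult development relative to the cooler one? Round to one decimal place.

At 14.9 °C: 334 / (14.9 − 10.3) = 334 / 4.6 = 72.609 d.
At 21.7 °C: 334 / (21.7 − 10.3) = 334 / 11.4 = 29.298 d.
Difference = |72.609 − 29.298| = 43.310 ≈ 43.3 days.

43.3 days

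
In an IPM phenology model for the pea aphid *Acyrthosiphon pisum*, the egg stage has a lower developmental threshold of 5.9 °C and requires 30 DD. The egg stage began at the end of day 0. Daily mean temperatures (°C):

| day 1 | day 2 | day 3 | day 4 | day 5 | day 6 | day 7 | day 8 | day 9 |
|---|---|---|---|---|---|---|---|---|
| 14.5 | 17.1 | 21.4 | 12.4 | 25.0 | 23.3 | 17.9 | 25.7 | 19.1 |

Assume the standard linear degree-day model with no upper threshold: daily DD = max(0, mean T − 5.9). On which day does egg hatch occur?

day 3

Daily DD above 5.9 °C: 8.6, 11.2, 15.5, 6.5, 19.1, 17.4, 12.0, 19.8, 13.2.
Cumulative: 8.6, 19.8, 35.3, 41.8, 60.9, 78.3, 90.3, 110.1, 123.3.
The total first reaches 30 DD on day 3.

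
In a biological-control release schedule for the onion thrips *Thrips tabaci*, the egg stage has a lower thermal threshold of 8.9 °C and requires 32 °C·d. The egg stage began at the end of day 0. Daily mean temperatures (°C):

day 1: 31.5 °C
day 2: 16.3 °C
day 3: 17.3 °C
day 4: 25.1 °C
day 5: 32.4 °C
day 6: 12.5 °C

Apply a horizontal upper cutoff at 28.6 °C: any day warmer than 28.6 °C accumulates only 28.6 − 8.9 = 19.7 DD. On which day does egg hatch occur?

day 3

Daily DD above 8.9 °C (capped at 19.7): 19.7, 7.4, 8.4, 16.2, 19.7, 3.6.
Cumulative: 19.7, 27.1, 35.5, 51.7, 71.4, 75.0.
The total first reaches 32 DD on day 3.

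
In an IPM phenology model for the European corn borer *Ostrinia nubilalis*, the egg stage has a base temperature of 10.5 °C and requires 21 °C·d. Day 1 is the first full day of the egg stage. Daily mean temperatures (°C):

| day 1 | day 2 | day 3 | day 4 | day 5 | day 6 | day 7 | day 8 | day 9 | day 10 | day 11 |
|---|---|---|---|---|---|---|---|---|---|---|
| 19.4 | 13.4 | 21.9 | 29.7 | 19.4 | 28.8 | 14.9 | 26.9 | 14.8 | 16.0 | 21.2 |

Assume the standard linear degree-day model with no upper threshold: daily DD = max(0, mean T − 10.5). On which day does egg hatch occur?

Daily DD above 10.5 °C: 8.9, 2.9, 11.4, 19.2, 8.9, 18.3, 4.4, 16.4, 4.3, 5.5, 10.7.
Cumulative: 8.9, 11.8, 23.2, 42.4, 51.3, 69.6, 74.0, 90.4, 94.7, 100.2, 110.9.
The total first reaches 21 DD on day 3.

day 3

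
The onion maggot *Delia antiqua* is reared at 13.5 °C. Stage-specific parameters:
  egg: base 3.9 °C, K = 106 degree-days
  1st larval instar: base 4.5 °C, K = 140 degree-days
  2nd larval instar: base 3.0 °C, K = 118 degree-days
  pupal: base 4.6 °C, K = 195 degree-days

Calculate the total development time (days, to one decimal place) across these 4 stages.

59.7 days

egg: 106 / (13.5 − 3.9) = 106 / 9.6 = 11.042 d.
1st larval instar: 140 / (13.5 − 4.5) = 140 / 9.0 = 15.556 d.
2nd larval instar: 118 / (13.5 − 3.0) = 118 / 10.5 = 11.238 d.
pupal: 195 / (13.5 − 4.6) = 195 / 8.9 = 21.910 d.
Sum = 59.745 ≈ 59.7 days.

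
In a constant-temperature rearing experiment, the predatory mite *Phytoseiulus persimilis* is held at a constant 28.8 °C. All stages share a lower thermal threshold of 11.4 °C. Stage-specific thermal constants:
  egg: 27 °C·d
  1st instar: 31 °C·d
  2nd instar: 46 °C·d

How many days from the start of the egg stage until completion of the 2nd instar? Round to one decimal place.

6.0 days

Daily accumulation at 28.8 °C = 28.8 − 11.4 = 17.4 DD/day.
Total K = 27 + 31 + 46 = 104 DD.
Total duration = 104 / 17.4 = 5.977 ≈ 6.0 days.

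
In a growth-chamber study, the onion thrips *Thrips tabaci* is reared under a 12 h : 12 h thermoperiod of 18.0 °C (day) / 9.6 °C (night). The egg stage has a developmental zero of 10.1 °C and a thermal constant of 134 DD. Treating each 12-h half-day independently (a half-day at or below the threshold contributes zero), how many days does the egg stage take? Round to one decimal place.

Day half: max(0, 18.0 − 10.1) × 0.5 = 7.9 × 0.5 = 3.95 DD.
Night half: max(0, 9.6 − 10.1) × 0.5 = 0.0 × 0.5 = 0.00 DD.
Per 24 h: 3.95 DD/day.
Duration = 134 / 3.95 = 33.924 ≈ 33.9 days.

33.9 days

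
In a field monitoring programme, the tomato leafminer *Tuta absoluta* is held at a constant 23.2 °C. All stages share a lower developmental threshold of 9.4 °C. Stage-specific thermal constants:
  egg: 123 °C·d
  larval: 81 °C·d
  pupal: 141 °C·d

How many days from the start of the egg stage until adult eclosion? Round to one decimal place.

Daily accumulation at 23.2 °C = 23.2 − 9.4 = 13.8 DD/day.
Total K = 123 + 81 + 141 = 345 DD.
Total duration = 345 / 13.8 = 25.000 ≈ 25.0 days.

25.0 days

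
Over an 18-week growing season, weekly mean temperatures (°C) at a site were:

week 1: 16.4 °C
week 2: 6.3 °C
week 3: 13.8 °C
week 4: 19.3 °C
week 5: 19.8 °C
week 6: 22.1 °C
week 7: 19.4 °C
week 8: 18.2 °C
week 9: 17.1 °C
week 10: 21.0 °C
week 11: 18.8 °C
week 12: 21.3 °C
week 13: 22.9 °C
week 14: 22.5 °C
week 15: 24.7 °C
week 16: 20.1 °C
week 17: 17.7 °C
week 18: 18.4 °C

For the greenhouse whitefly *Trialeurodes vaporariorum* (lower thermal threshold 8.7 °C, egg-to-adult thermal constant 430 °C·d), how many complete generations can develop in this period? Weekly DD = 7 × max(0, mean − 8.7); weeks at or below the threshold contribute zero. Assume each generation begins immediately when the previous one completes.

3 generations

Weekly DD (7 × max(0, T̄ − 8.7)): 53.9, 0.0, 35.7, 74.2, 77.7, 93.8, 74.9, 66.5, 58.8, 86.1, 70.7, 88.2, 99.4, 96.6, 112.0, 79.8, 63.0, 67.9.
Season total = 1299.2 DD.
Complete generations = ⌊1299.2 / 430⌋ = 3.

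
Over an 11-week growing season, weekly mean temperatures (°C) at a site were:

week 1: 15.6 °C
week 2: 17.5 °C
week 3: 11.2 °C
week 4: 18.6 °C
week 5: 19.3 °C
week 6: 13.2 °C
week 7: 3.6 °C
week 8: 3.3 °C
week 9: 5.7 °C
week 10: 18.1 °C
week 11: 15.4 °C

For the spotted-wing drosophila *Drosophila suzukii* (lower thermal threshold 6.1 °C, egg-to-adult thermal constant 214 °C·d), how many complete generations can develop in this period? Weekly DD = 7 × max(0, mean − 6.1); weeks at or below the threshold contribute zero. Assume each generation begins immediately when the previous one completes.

Weekly DD (7 × max(0, T̄ − 6.1)): 66.5, 79.8, 35.7, 87.5, 92.4, 49.7, 0.0, 0.0, 0.0, 84.0, 65.1.
Season total = 560.7 DD.
Complete generations = ⌊560.7 / 214⌋ = 2.

2 generations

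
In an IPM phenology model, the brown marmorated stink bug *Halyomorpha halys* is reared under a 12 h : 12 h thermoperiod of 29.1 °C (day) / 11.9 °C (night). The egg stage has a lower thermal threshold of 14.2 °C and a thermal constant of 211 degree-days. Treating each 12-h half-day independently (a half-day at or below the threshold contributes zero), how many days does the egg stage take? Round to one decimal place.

28.3 days

Day half: max(0, 29.1 − 14.2) × 0.5 = 14.9 × 0.5 = 7.45 DD.
Night half: max(0, 11.9 − 14.2) × 0.5 = 0.0 × 0.5 = 0.00 DD.
Per 24 h: 7.45 DD/day.
Duration = 211 / 7.45 = 28.322 ≈ 28.3 days.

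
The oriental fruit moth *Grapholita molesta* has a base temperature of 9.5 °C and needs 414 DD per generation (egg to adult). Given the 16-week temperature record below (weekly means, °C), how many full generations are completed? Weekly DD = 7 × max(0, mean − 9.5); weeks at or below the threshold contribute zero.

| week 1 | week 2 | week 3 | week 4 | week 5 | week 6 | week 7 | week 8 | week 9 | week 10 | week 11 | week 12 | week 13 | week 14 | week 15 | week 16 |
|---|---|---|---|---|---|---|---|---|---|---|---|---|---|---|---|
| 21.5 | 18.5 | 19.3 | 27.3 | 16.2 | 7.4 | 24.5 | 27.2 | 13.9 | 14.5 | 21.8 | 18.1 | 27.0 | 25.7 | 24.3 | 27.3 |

3 generations

Weekly DD (7 × max(0, T̄ − 9.5)): 84.0, 63.0, 68.6, 124.6, 46.9, 0.0, 105.0, 123.9, 30.8, 35.0, 86.1, 60.2, 122.5, 113.4, 103.6, 124.6.
Season total = 1292.2 DD.
Complete generations = ⌊1292.2 / 414⌋ = 3.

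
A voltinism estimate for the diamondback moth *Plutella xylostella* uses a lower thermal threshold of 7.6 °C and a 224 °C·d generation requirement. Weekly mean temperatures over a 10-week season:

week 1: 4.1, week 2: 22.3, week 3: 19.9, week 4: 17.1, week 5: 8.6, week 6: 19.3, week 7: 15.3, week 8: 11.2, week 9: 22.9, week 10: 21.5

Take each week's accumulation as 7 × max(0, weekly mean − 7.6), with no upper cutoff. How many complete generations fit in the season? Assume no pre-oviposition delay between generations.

2 generations

Weekly DD (7 × max(0, T̄ − 7.6)): 0.0, 102.9, 86.1, 66.5, 7.0, 81.9, 53.9, 25.2, 107.1, 97.3.
Season total = 627.9 DD.
Complete generations = ⌊627.9 / 224⌋ = 2.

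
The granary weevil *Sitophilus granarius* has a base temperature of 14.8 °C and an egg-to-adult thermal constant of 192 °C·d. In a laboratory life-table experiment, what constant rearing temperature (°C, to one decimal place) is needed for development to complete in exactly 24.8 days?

Required daily accumulation = 192 / 24.8 = 7.742 DD/day.
T = T_base + 7.742 = 14.8 + 7.742 = 22.542 ≈ 22.5 °C.

22.5 °C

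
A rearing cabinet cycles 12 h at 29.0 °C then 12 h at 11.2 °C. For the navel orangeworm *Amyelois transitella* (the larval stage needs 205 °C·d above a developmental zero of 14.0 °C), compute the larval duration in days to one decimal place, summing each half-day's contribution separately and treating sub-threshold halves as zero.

27.3 days

Day half: max(0, 29.0 − 14.0) × 0.5 = 15.0 × 0.5 = 7.50 DD.
Night half: max(0, 11.2 − 14.0) × 0.5 = 0.0 × 0.5 = 0.00 DD.
Per 24 h: 7.50 DD/day.
Duration = 205 / 7.50 = 27.333 ≈ 27.3 days.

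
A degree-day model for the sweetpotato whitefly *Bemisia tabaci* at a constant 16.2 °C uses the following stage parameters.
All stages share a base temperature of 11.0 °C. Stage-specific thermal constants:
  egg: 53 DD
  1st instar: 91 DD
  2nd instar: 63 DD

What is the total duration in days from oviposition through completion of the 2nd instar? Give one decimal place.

39.8 days

Daily accumulation at 16.2 °C = 16.2 − 11.0 = 5.2 DD/day.
Total K = 53 + 91 + 63 = 207 DD.
Total duration = 207 / 5.2 = 39.808 ≈ 39.8 days.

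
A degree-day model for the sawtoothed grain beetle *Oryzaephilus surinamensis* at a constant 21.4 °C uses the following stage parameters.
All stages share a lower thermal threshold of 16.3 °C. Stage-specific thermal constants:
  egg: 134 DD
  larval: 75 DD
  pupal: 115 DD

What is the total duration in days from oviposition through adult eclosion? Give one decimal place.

Daily accumulation at 21.4 °C = 21.4 − 16.3 = 5.1 DD/day.
Total K = 134 + 75 + 115 = 324 DD.
Total duration = 324 / 5.1 = 63.529 ≈ 63.5 days.

63.5 days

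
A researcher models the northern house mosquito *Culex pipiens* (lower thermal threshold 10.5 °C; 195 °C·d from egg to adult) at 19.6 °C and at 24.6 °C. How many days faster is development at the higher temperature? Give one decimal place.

At 19.6 °C: 195 / (19.6 − 10.5) = 195 / 9.1 = 21.429 d.
At 24.6 °C: 195 / (24.6 − 10.5) = 195 / 14.1 = 13.830 d.
Difference = |21.429 − 13.830| = 7.599 ≈ 7.6 days.

7.6 days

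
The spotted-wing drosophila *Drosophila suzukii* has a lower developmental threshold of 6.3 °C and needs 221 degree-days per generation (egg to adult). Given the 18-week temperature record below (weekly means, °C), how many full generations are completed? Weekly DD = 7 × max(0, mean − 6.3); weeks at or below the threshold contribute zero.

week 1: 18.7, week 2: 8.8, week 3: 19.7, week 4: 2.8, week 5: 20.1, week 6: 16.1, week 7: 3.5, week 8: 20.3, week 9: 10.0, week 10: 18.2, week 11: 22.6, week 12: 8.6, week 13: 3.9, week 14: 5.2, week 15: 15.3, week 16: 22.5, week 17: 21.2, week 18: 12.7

4 generations

Weekly DD (7 × max(0, T̄ − 6.3)): 86.8, 17.5, 93.8, 0.0, 96.6, 68.6, 0.0, 98.0, 25.9, 83.3, 114.1, 16.1, 0.0, 0.0, 63.0, 113.4, 104.3, 44.8.
Season total = 1026.2 DD.
Complete generations = ⌊1026.2 / 221⌋ = 4.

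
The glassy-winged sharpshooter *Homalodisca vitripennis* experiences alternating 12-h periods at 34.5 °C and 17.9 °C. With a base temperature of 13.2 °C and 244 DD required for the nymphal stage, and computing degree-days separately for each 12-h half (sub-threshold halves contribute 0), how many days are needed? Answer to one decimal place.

18.8 days

Day half: max(0, 34.5 − 13.2) × 0.5 = 21.3 × 0.5 = 10.65 DD.
Night half: max(0, 17.9 − 13.2) × 0.5 = 4.7 × 0.5 = 2.35 DD.
Per 24 h: 13.00 DD/day.
Duration = 244 / 13.00 = 18.769 ≈ 18.8 days.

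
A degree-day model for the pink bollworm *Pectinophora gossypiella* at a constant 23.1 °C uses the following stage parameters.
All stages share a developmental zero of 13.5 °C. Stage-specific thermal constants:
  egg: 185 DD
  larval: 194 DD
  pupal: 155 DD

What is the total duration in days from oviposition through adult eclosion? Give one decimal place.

Daily accumulation at 23.1 °C = 23.1 − 13.5 = 9.6 DD/day.
Total K = 185 + 194 + 155 = 534 DD.
Total duration = 534 / 9.6 = 55.625 ≈ 55.6 days.

55.6 days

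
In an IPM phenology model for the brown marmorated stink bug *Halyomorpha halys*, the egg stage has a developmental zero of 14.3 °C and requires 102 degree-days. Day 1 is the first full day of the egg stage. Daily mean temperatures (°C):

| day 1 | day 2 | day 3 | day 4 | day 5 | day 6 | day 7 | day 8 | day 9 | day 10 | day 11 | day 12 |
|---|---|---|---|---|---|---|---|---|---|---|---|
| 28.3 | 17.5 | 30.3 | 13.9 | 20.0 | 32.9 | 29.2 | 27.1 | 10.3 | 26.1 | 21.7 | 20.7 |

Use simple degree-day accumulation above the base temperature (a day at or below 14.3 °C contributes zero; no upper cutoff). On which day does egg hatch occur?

Daily DD above 14.3 °C: 14.0, 3.2, 16.0, 0.0, 5.7, 18.6, 14.9, 12.8, 0.0, 11.8, 7.4, 6.4.
Cumulative: 14.0, 17.2, 33.2, 33.2, 38.9, 57.5, 72.4, 85.2, 85.2, 97.0, 104.4, 110.8.
The total first reaches 102 DD on day 11.

day 11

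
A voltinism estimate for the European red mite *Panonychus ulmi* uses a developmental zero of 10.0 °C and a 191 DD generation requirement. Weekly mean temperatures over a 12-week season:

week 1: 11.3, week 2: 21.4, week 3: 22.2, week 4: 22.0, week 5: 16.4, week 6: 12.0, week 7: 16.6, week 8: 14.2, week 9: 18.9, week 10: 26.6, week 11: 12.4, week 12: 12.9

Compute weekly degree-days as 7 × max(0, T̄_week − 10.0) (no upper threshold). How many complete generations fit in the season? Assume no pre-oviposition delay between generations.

Weekly DD (7 × max(0, T̄ − 10.0)): 9.1, 79.8, 85.4, 84.0, 44.8, 14.0, 46.2, 29.4, 62.3, 116.2, 16.8, 20.3.
Season total = 608.3 DD.
Complete generations = ⌊608.3 / 191⌋ = 3.

3 generations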